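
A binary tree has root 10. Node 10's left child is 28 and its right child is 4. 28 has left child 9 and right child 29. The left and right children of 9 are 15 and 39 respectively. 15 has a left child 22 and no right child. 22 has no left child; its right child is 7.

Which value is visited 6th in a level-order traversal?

15

Level-order visits nodes level by level from the root, left to right within each level.
Level 0: 10
Level 1: 28, 4
Level 2: 9, 29
Level 3: 15, 39
Level 4: 22
Level 5: 7
Full level-order sequence: 10, 28, 4, 9, 29, 15, 39, 22, 7.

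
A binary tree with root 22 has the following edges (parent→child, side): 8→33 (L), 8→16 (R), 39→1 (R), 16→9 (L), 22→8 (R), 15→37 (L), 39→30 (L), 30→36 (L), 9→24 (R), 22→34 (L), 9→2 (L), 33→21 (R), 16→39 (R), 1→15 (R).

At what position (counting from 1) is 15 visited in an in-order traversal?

In-order visits the left subtree, then the node, then the right subtree.
At 22: go left to 34.
  34 is a leaf — visit 34.
Visit 22.
At 22: go right to 8.
  At 8: go left to 33.
    At 33: no left child.
    Visit 33.
    At 33: go right to 21.
      21 is a leaf — visit 21.
  Visit 8.
  At 8: go right to 16.
    At 16: go left to 9.
      At 9: go left to 2.
        2 is a leaf — visit 2.
      Visit 9.
      At 9: go right to 24.
        24 is a leaf — visit 24.
    Visit 16.
    At 16: go right to 39.
      At 39: go left to 30.
        At 30: go left to 36.
          36 is a leaf — visit 36.
        Visit 30.
        At 30: no right child.
      Visit 39.
      At 39: go right to 1.
        At 1: no left child.
        Visit 1.
        At 1: go right to 15.
          At 15: go left to 37.
            37 is a leaf — visit 37.
          Visit 15.
          At 15: no right child.
Full in-order sequence: 34, 22, 33, 21, 8, 2, 9, 24, 16, 36, 30, 39, 1, 37, 15.

15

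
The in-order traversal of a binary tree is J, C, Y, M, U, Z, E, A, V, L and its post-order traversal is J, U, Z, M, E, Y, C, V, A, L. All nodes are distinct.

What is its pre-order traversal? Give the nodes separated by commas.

The last element of post-order is the root; it splits in-order into left and right subtrees.
Root L: left subtree has 9 nodes {J, C, Y, M, U, Z, E, A, V}, right has 0 { }.
  Root A: left subtree has 7 nodes {J, C, Y, M, U, Z, E}, right has 1 {V}.
    Root C: left subtree has 1 node {J}, right has 5 {Y, M, U, Z, E}.
      Root Y: left subtree has 0 nodes { }, right has 4 {M, U, Z, E}.
        Root E: left subtree has 3 nodes {M, U, Z}, right has 0 { }.
          Root M: left subtree has 0 nodes { }, right has 2 {U, Z}.
            Root Z: left subtree has 1 node {U}, right has 0 { }.

L, A, C, J, Y, E, M, Z, U, V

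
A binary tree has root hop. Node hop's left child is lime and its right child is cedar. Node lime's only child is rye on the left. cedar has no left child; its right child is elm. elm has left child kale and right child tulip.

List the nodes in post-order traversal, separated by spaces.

Post-order visits the left subtree, then the right subtree, then the node.
At hop: go left to lime.
  At lime: go left to rye.
    rye is a leaf — visit rye.
  At lime: no right child.
  Visit lime.
At hop: go right to cedar.
  At cedar: no left child.
  At cedar: go right to elm.
    At elm: go left to kale.
      kale is a leaf — visit kale.
    At elm: go right to tulip.
      tulip is a leaf — visit tulip.
    Visit elm.
  Visit cedar.
Visit hop.

rye lime kale tulip elm cedar hop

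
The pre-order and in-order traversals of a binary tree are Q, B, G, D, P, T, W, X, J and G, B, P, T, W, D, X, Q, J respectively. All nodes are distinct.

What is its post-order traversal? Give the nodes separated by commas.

G, W, T, P, X, D, B, J, Q

The first element of pre-order is the root; it splits in-order into left and right subtrees.
Root Q: left subtree has 7 nodes {G, B, P, T, W, D, X}, right has 1 {J}.
  Root B: left subtree has 1 node {G}, right has 5 {P, T, W, D, X}.
    Root D: left subtree has 3 nodes {P, T, W}, right has 1 {X}.
      Root P: left subtree has 0 nodes { }, right has 2 {T, W}.
        Root T: left subtree has 0 nodes { }, right has 1 {W}.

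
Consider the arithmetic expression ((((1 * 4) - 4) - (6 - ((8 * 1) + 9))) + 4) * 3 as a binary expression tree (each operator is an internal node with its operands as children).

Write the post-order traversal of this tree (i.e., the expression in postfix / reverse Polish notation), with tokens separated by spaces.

Post-order on an expression tree gives postfix notation: for each operator, emit left operand, right operand, then the operator.

1 4 * 4 - 6 8 1 * 9 + - - 4 + 3 *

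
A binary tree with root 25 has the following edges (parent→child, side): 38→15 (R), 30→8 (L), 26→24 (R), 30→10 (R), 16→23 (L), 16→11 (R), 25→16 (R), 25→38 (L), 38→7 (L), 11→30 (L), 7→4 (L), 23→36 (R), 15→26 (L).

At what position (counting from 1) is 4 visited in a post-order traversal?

Post-order visits the left subtree, then the right subtree, then the node.
At 25: go left to 38.
  At 38: go left to 7.
    At 7: go left to 4.
      4 is a leaf — visit 4.
    At 7: no right child.
    Visit 7.
  At 38: go right to 15.
    At 15: go left to 26.
      At 26: no left child.
      At 26: go right to 24.
        24 is a leaf — visit 24.
      Visit 26.
    At 15: no right child.
    Visit 15.
  Visit 38.
At 25: go right to 16.
  At 16: go left to 23.
    At 23: no left child.
    At 23: go right to 36.
      36 is a leaf — visit 36.
    Visit 23.
  At 16: go right to 11.
    At 11: go left to 30.
      At 30: go left to 8.
        8 is a leaf — visit 8.
      At 30: go right to 10.
        10 is a leaf — visit 10.
      Visit 30.
    At 11: no right child.
    Visit 11.
  Visit 16.
Visit 25.
Full post-order sequence: 4, 7, 24, 26, 15, 38, 36, 23, 8, 10, 30, 11, 16, 25.

1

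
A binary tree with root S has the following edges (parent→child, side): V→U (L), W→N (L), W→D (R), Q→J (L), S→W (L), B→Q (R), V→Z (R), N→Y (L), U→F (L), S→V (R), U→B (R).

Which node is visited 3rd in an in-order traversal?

In-order visits the left subtree, then the node, then the right subtree.
At S: go left to W.
  At W: go left to N.
    At N: go left to Y.
      Y is a leaf — visit Y.
    Visit N.
    At N: no right child.
  Visit W.
  At W: go right to D.
    D is a leaf — visit D.
Visit S.
At S: go right to V.
  At V: go left to U.
    At U: go left to F.
      F is a leaf — visit F.
    Visit U.
    At U: go right to B.
      At B: no left child.
      Visit B.
      At B: go right to Q.
        At Q: go left to J.
          J is a leaf — visit J.
        Visit Q.
        At Q: no right child.
  Visit V.
  At V: go right to Z.
    Z is a leaf — visit Z.
Full in-order sequence: Y, N, W, D, S, F, U, B, J, Q, V, Z.

W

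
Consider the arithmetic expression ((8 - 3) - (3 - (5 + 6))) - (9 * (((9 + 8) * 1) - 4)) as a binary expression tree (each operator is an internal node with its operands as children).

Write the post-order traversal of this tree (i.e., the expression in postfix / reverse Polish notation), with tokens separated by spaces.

8 3 - 3 5 6 + - - 9 9 8 + 1 * 4 - * -

Post-order on an expression tree gives postfix notation: for each operator, emit left operand, right operand, then the operator.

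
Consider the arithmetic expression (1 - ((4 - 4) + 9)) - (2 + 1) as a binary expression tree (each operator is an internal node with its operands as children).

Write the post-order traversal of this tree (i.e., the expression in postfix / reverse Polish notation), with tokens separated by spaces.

1 4 4 - 9 + - 2 1 + -

Post-order on an expression tree gives postfix notation: for each operator, emit left operand, right operand, then the operator.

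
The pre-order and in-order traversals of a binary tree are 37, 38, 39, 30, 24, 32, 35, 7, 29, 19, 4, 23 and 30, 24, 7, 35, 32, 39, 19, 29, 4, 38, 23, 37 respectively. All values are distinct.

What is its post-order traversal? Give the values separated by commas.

7, 35, 32, 24, 30, 19, 4, 29, 39, 23, 38, 37

The first element of pre-order is the root; it splits in-order into left and right subtrees.
Root 37: left subtree has 11 nodes {30, 24, 7, 35, 32, 39, 19, 29, 4, 38, 23}, right has 0 { }.
  Root 38: left subtree has 9 nodes {30, 24, 7, 35, 32, 39, 19, 29, 4}, right has 1 {23}.
    Root 39: left subtree has 5 nodes {30, 24, 7, 35, 32}, right has 3 {19, 29, 4}.
      Root 30: left subtree has 0 nodes { }, right has 4 {24, 7, 35, 32}.
        Root 24: left subtree has 0 nodes { }, right has 3 {7, 35, 32}.
          Root 32: left subtree has 2 nodes {7, 35}, right has 0 { }.
            Root 35: left subtree has 1 node {7}, right has 0 { }.
      Root 29: left subtree has 1 node {19}, right has 1 {4}.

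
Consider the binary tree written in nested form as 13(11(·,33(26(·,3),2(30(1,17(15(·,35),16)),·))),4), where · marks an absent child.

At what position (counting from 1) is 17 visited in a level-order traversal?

10

Level-order visits nodes level by level from the root, left to right within each level.
Level 0: 13
Level 1: 11, 4
Level 2: 33
Level 3: 26, 2
Level 4: 3, 30
Level 5: 1, 17
Level 6: 15, 16
Level 7: 35
Full level-order sequence: 13, 11, 4, 33, 26, 2, 3, 30, 1, 17, 15, 16, 35.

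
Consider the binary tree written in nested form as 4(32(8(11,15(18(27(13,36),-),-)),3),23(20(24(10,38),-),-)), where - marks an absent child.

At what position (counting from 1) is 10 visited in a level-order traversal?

Level-order visits nodes level by level from the root, left to right within each level.
Level 0: 4
Level 1: 32, 23
Level 2: 8, 3, 20
Level 3: 11, 15, 24
Level 4: 18, 10, 38
Level 5: 27
Level 6: 13, 36
Full level-order sequence: 4, 32, 23, 8, 3, 20, 11, 15, 24, 18, 10, 38, 27, 13, 36.

11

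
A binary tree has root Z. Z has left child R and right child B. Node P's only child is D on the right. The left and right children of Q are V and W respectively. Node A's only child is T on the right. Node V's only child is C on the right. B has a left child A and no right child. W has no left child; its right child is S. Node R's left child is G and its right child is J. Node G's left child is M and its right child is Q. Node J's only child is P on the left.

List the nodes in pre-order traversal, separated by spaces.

Z R G M Q V C W S J P D B A T

Pre-order visits the node, then its left subtree, then its right subtree.
Visit Z.
At Z: go left to R.
  Visit R.
  At R: go left to G.
    Visit G.
    At G: go left to M.
      M is a leaf — visit M.
    At G: go right to Q.
      Visit Q.
      At Q: go left to V.
        Visit V.
        At V: no left child.
        At V: go right to C.
          C is a leaf — visit C.
      At Q: go right to W.
        Visit W.
        At W: no left child.
        At W: go right to S.
          S is a leaf — visit S.
  At R: go right to J.
    Visit J.
    At J: go left to P.
      Visit P.
      At P: no left child.
      At P: go right to D.
        D is a leaf — visit D.
    At J: no right child.
At Z: go right to B.
  Visit B.
  At B: go left to A.
    Visit A.
    At A: no left child.
    At A: go right to T.
      T is a leaf — visit T.
  At B: no right child.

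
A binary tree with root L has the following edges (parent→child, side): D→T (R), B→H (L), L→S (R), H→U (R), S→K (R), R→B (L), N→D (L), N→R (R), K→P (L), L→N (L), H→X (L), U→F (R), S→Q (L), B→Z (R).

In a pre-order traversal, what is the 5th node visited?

R

Pre-order visits the node, then its left subtree, then its right subtree.
Visit L.
At L: go left to N.
  Visit N.
  At N: go left to D.
    Visit D.
    At D: no left child.
    At D: go right to T.
      T is a leaf — visit T.
  At N: go right to R.
    Visit R.
    At R: go left to B.
      Visit B.
      At B: go left to H.
        Visit H.
        At H: go left to X.
          X is a leaf — visit X.
        At H: go right to U.
          Visit U.
          At U: no left child.
          At U: go right to F.
            F is a leaf — visit F.
      At B: go right to Z.
        Z is a leaf — visit Z.
    At R: no right child.
At L: go right to S.
  Visit S.
  At S: go left to Q.
    Q is a leaf — visit Q.
  At S: go right to K.
    Visit K.
    At K: go left to P.
      P is a leaf — visit P.
    At K: no right child.
Full pre-order sequence: L, N, D, T, R, B, H, X, U, F, Z, S, Q, K, P.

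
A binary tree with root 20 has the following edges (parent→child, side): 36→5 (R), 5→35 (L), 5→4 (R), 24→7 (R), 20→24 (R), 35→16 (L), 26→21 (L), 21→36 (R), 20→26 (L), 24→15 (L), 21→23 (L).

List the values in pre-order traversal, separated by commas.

Pre-order visits the node, then its left subtree, then its right subtree.
Visit 20.
At 20: go left to 26.
  Visit 26.
  At 26: go left to 21.
    Visit 21.
    At 21: go left to 23.
      23 is a leaf — visit 23.
    At 21: go right to 36.
      Visit 36.
      At 36: no left child.
      At 36: go right to 5.
        Visit 5.
        At 5: go left to 35.
          Visit 35.
          At 35: go left to 16.
            16 is a leaf — visit 16.
          At 35: no right child.
        At 5: go right to 4.
          4 is a leaf — visit 4.
  At 26: no right child.
At 20: go right to 24.
  Visit 24.
  At 24: go left to 15.
    15 is a leaf — visit 15.
  At 24: go right to 7.
    7 is a leaf — visit 7.

20, 26, 21, 23, 36, 5, 35, 16, 4, 24, 15, 7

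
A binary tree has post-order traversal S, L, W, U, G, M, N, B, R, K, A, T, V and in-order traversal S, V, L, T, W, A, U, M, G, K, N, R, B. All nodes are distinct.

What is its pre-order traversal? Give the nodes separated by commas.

The last element of post-order is the root; it splits in-order into left and right subtrees.
Root V: left subtree has 1 node {S}, right has 11 {L, T, W, A, U, M, G, K, N, R, B}.
  Root T: left subtree has 1 node {L}, right has 9 {W, A, U, M, G, K, N, R, B}.
    Root A: left subtree has 1 node {W}, right has 7 {U, M, G, K, N, R, B}.
      Root K: left subtree has 3 nodes {U, M, G}, right has 3 {N, R, B}.
        Root M: left subtree has 1 node {U}, right has 1 {G}.
        Root R: left subtree has 1 node {N}, right has 1 {B}.

V, S, T, L, A, W, K, M, U, G, R, N, B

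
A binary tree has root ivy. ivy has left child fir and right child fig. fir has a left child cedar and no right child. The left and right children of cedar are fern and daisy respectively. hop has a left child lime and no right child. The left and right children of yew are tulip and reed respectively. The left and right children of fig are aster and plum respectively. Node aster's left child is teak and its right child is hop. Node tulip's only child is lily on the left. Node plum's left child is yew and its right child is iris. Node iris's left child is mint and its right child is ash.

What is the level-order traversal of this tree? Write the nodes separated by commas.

Level-order visits nodes level by level from the root, left to right within each level.
Level 0: ivy
Level 1: fir, fig
Level 2: cedar, aster, plum
Level 3: fern, daisy, teak, hop, yew, iris
Level 4: lime, tulip, reed, mint, ash
Level 5: lily

ivy, fir, fig, cedar, aster, plum, fern, daisy, teak, hop, yew, iris, lime, tulip, reed, mint, ash, lily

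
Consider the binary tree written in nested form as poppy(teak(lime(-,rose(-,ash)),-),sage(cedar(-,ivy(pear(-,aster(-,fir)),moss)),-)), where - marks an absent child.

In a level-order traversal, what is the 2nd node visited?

Level-order visits nodes level by level from the root, left to right within each level.
Level 0: poppy
Level 1: teak, sage
Level 2: lime, cedar
Level 3: rose, ivy
Level 4: ash, pear, moss
Level 5: aster
Level 6: fir
Full level-order sequence: poppy, teak, sage, lime, cedar, rose, ivy, ash, pear, moss, aster, fir.

teak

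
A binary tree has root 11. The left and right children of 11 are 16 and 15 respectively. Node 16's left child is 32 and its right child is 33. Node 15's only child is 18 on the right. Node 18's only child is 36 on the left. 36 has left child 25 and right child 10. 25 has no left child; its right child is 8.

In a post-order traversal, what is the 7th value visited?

36

Post-order visits the left subtree, then the right subtree, then the node.
At 11: go left to 16.
  At 16: go left to 32.
    32 is a leaf — visit 32.
  At 16: go right to 33.
    33 is a leaf — visit 33.
  Visit 16.
At 11: go right to 15.
  At 15: no left child.
  At 15: go right to 18.
    At 18: go left to 36.
      At 36: go left to 25.
        At 25: no left child.
        At 25: go right to 8.
          8 is a leaf — visit 8.
        Visit 25.
      At 36: go right to 10.
        10 is a leaf — visit 10.
      Visit 36.
    At 18: no right child.
    Visit 18.
  Visit 15.
Visit 11.
Full post-order sequence: 32, 33, 16, 8, 25, 10, 36, 18, 15, 11.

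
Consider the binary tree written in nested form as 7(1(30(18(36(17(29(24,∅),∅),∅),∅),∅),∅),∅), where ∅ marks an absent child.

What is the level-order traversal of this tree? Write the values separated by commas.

7, 1, 30, 18, 36, 17, 29, 24

Level-order visits nodes level by level from the root, left to right within each level.
Level 0: 7
Level 1: 1
Level 2: 30
Level 3: 18
Level 4: 36
Level 5: 17
Level 6: 29
Level 7: 24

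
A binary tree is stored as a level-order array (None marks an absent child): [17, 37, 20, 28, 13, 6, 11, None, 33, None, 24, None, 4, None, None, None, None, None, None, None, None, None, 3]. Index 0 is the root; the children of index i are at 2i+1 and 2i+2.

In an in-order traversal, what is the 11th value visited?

11

In-order visits the left subtree, then the node, then the right subtree.
At 17: go left to 37.
  At 37: go left to 28.
    At 28: no left child.
    Visit 28.
    At 28: go right to 33.
      33 is a leaf — visit 33.
  Visit 37.
  At 37: go right to 13.
    At 13: no left child.
    Visit 13.
    At 13: go right to 24.
      At 24: no left child.
      Visit 24.
      At 24: go right to 3.
        3 is a leaf — visit 3.
Visit 17.
At 17: go right to 20.
  At 20: go left to 6.
    At 6: no left child.
    Visit 6.
    At 6: go right to 4.
      4 is a leaf — visit 4.
  Visit 20.
  At 20: go right to 11.
    11 is a leaf — visit 11.
Full in-order sequence: 28, 33, 37, 13, 24, 3, 17, 6, 4, 20, 11.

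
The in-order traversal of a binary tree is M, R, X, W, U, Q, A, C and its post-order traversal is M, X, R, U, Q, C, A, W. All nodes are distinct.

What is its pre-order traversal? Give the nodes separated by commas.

The last element of post-order is the root; it splits in-order into left and right subtrees.
Root W: left subtree has 3 nodes {M, R, X}, right has 4 {U, Q, A, C}.
  Root R: left subtree has 1 node {M}, right has 1 {X}.
  Root A: left subtree has 2 nodes {U, Q}, right has 1 {C}.
    Root Q: left subtree has 1 node {U}, right has 0 { }.

W, R, M, X, A, Q, U, C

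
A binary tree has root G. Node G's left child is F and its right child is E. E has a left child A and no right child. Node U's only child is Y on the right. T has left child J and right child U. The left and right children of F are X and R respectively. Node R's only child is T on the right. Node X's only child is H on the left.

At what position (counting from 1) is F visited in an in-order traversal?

In-order visits the left subtree, then the node, then the right subtree.
At G: go left to F.
  At F: go left to X.
    At X: go left to H.
      H is a leaf — visit H.
    Visit X.
    At X: no right child.
  Visit F.
  At F: go right to R.
    At R: no left child.
    Visit R.
    At R: go right to T.
      At T: go left to J.
        J is a leaf — visit J.
      Visit T.
      At T: go right to U.
        At U: no left child.
        Visit U.
        At U: go right to Y.
          Y is a leaf — visit Y.
Visit G.
At G: go right to E.
  At E: go left to A.
    A is a leaf — visit A.
  Visit E.
  At E: no right child.
Full in-order sequence: H, X, F, R, J, T, U, Y, G, A, E.

3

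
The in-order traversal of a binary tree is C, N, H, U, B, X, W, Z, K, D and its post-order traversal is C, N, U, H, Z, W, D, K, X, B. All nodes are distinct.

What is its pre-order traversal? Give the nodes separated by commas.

The last element of post-order is the root; it splits in-order into left and right subtrees.
Root B: left subtree has 4 nodes {C, N, H, U}, right has 5 {X, W, Z, K, D}.
  Root H: left subtree has 2 nodes {C, N}, right has 1 {U}.
    Root N: left subtree has 1 node {C}, right has 0 { }.
  Root X: left subtree has 0 nodes { }, right has 4 {W, Z, K, D}.
    Root K: left subtree has 2 nodes {W, Z}, right has 1 {D}.
      Root W: left subtree has 0 nodes { }, right has 1 {Z}.

B, H, N, C, U, X, K, W, Z, D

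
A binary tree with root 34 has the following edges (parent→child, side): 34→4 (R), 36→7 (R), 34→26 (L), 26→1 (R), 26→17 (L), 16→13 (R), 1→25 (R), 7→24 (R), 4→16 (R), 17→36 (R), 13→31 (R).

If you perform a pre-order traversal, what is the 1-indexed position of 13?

11

Pre-order visits the node, then its left subtree, then its right subtree.
Visit 34.
At 34: go left to 26.
  Visit 26.
  At 26: go left to 17.
    Visit 17.
    At 17: no left child.
    At 17: go right to 36.
      Visit 36.
      At 36: no left child.
      At 36: go right to 7.
        Visit 7.
        At 7: no left child.
        At 7: go right to 24.
          24 is a leaf — visit 24.
  At 26: go right to 1.
    Visit 1.
    At 1: no left child.
    At 1: go right to 25.
      25 is a leaf — visit 25.
At 34: go right to 4.
  Visit 4.
  At 4: no left child.
  At 4: go right to 16.
    Visit 16.
    At 16: no left child.
    At 16: go right to 13.
      Visit 13.
      At 13: no left child.
      At 13: go right to 31.
        31 is a leaf — visit 31.
Full pre-order sequence: 34, 26, 17, 36, 7, 24, 1, 25, 4, 16, 13, 31.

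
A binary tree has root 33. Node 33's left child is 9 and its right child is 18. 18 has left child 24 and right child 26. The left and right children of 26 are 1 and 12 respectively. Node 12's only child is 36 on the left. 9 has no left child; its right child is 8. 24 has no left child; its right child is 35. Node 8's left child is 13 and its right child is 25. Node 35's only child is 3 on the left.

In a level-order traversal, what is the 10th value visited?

Level-order visits nodes level by level from the root, left to right within each level.
Level 0: 33
Level 1: 9, 18
Level 2: 8, 24, 26
Level 3: 13, 25, 35, 1, 12
Level 4: 3, 36
Full level-order sequence: 33, 9, 18, 8, 24, 26, 13, 25, 35, 1, 12, 3, 36.

1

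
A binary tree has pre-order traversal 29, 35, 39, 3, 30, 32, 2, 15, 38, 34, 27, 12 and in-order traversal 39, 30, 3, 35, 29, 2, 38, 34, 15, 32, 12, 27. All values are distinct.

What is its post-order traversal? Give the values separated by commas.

The first element of pre-order is the root; it splits in-order into left and right subtrees.
Root 29: left subtree has 4 nodes {39, 30, 3, 35}, right has 7 {2, 38, 34, 15, 32, 12, 27}.
  Root 35: left subtree has 3 nodes {39, 30, 3}, right has 0 { }.
    Root 39: left subtree has 0 nodes { }, right has 2 {30, 3}.
      Root 3: left subtree has 1 node {30}, right has 0 { }.
  Root 32: left subtree has 4 nodes {2, 38, 34, 15}, right has 2 {12, 27}.
    Root 2: left subtree has 0 nodes { }, right has 3 {38, 34, 15}.
      Root 15: left subtree has 2 nodes {38, 34}, right has 0 { }.
        Root 38: left subtree has 0 nodes { }, right has 1 {34}.
    Root 27: left subtree has 1 node {12}, right has 0 { }.

30, 3, 39, 35, 34, 38, 15, 2, 12, 27, 32, 29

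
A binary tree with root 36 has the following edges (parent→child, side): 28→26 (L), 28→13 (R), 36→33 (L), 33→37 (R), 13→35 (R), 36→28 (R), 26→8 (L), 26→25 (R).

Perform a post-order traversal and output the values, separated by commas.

Post-order visits the left subtree, then the right subtree, then the node.
At 36: go left to 33.
  At 33: no left child.
  At 33: go right to 37.
    37 is a leaf — visit 37.
  Visit 33.
At 36: go right to 28.
  At 28: go left to 26.
    At 26: go left to 8.
      8 is a leaf — visit 8.
    At 26: go right to 25.
      25 is a leaf — visit 25.
    Visit 26.
  At 28: go right to 13.
    At 13: no left child.
    At 13: go right to 35.
      35 is a leaf — visit 35.
    Visit 13.
  Visit 28.
Visit 36.

37, 33, 8, 25, 26, 35, 13, 28, 36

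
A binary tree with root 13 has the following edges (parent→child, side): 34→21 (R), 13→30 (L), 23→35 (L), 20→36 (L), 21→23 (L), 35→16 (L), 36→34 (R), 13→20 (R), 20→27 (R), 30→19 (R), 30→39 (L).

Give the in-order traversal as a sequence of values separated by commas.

39, 30, 19, 13, 36, 34, 16, 35, 23, 21, 20, 27

In-order visits the left subtree, then the node, then the right subtree.
At 13: go left to 30.
  At 30: go left to 39.
    39 is a leaf — visit 39.
  Visit 30.
  At 30: go right to 19.
    19 is a leaf — visit 19.
Visit 13.
At 13: go right to 20.
  At 20: go left to 36.
    At 36: no left child.
    Visit 36.
    At 36: go right to 34.
      At 34: no left child.
      Visit 34.
      At 34: go right to 21.
        At 21: go left to 23.
          At 23: go left to 35.
            At 35: go left to 16.
              16 is a leaf — visit 16.
            Visit 35.
            At 35: no right child.
          Visit 23.
          At 23: no right child.
        Visit 21.
        At 21: no right child.
  Visit 20.
  At 20: go right to 27.
    27 is a leaf — visit 27.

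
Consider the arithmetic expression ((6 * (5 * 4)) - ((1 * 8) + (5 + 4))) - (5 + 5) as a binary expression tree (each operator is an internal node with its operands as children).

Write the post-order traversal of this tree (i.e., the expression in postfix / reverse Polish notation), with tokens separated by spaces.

6 5 4 * * 1 8 * 5 4 + + - 5 5 + -

Post-order on an expression tree gives postfix notation: for each operator, emit left operand, right operand, then the operator.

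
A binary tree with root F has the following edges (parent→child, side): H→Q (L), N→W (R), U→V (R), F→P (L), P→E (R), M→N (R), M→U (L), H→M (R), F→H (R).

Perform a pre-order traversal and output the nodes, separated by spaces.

F P E H Q M U V N W

Pre-order visits the node, then its left subtree, then its right subtree.
Visit F.
At F: go left to P.
  Visit P.
  At P: no left child.
  At P: go right to E.
    E is a leaf — visit E.
At F: go right to H.
  Visit H.
  At H: go left to Q.
    Q is a leaf — visit Q.
  At H: go right to M.
    Visit M.
    At M: go left to U.
      Visit U.
      At U: no left child.
      At U: go right to V.
        V is a leaf — visit V.
    At M: go right to N.
      Visit N.
      At N: no left child.
      At N: go right to W.
        W is a leaf — visit W.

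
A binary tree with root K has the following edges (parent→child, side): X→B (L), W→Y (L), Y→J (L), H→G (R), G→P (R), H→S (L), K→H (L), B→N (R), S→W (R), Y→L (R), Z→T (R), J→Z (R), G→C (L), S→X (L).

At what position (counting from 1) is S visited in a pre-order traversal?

3

Pre-order visits the node, then its left subtree, then its right subtree.
Visit K.
At K: go left to H.
  Visit H.
  At H: go left to S.
    Visit S.
    At S: go left to X.
      Visit X.
      At X: go left to B.
        Visit B.
        At B: no left child.
        At B: go right to N.
          N is a leaf — visit N.
      At X: no right child.
    At S: go right to W.
      Visit W.
      At W: go left to Y.
        Visit Y.
        At Y: go left to J.
          Visit J.
          At J: no left child.
          At J: go right to Z.
            Visit Z.
            At Z: no left child.
            At Z: go right to T.
              T is a leaf — visit T.
        At Y: go right to L.
          L is a leaf — visit L.
      At W: no right child.
  At H: go right to G.
    Visit G.
    At G: go left to C.
      C is a leaf — visit C.
    At G: go right to P.
      P is a leaf — visit P.
At K: no right child.
Full pre-order sequence: K, H, S, X, B, N, W, Y, J, Z, T, L, G, C, P.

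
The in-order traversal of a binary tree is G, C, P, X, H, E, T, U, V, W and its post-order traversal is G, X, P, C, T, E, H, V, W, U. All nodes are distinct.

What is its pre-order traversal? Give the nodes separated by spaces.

U H C G P X E T W V

The last element of post-order is the root; it splits in-order into left and right subtrees.
Root U: left subtree has 7 nodes {G, C, P, X, H, E, T}, right has 2 {V, W}.
  Root H: left subtree has 4 nodes {G, C, P, X}, right has 2 {E, T}.
    Root C: left subtree has 1 node {G}, right has 2 {P, X}.
      Root P: left subtree has 0 nodes { }, right has 1 {X}.
    Root E: left subtree has 0 nodes { }, right has 1 {T}.
  Root W: left subtree has 1 node {V}, right has 0 { }.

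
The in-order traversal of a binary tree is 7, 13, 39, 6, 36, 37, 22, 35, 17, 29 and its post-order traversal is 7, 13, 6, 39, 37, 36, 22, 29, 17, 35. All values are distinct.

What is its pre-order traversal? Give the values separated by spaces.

35 22 36 39 13 7 6 37 17 29

The last element of post-order is the root; it splits in-order into left and right subtrees.
Root 35: left subtree has 7 nodes {7, 13, 39, 6, 36, 37, 22}, right has 2 {17, 29}.
  Root 22: left subtree has 6 nodes {7, 13, 39, 6, 36, 37}, right has 0 { }.
    Root 36: left subtree has 4 nodes {7, 13, 39, 6}, right has 1 {37}.
      Root 39: left subtree has 2 nodes {7, 13}, right has 1 {6}.
        Root 13: left subtree has 1 node {7}, right has 0 { }.
  Root 17: left subtree has 0 nodes { }, right has 1 {29}.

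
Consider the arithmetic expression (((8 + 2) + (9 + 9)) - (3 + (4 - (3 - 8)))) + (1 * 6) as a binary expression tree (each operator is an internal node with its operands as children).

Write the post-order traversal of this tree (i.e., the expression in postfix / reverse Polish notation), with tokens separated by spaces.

8 2 + 9 9 + + 3 4 3 8 - - + - 1 6 * +

Post-order on an expression tree gives postfix notation: for each operator, emit left operand, right operand, then the operator.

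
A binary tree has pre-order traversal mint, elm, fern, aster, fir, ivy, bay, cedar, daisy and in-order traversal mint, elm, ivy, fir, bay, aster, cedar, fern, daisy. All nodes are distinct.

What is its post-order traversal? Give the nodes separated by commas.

The first element of pre-order is the root; it splits in-order into left and right subtrees.
Root mint: left subtree has 0 nodes { }, right has 8 {elm, ivy, fir, bay, aster, cedar, fern, daisy}.
  Root elm: left subtree has 0 nodes { }, right has 7 {ivy, fir, bay, aster, cedar, fern, daisy}.
    Root fern: left subtree has 5 nodes {ivy, fir, bay, aster, cedar}, right has 1 {daisy}.
      Root aster: left subtree has 3 nodes {ivy, fir, bay}, right has 1 {cedar}.
        Root fir: left subtree has 1 node {ivy}, right has 1 {bay}.

ivy, bay, fir, cedar, aster, daisy, fern, elm, mint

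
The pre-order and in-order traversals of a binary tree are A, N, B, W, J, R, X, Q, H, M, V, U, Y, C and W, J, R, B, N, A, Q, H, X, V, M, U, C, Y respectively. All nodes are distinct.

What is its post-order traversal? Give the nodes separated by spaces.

R J W B N H Q V C Y U M X A

The first element of pre-order is the root; it splits in-order into left and right subtrees.
Root A: left subtree has 5 nodes {W, J, R, B, N}, right has 8 {Q, H, X, V, M, U, C, Y}.
  Root N: left subtree has 4 nodes {W, J, R, B}, right has 0 { }.
    Root B: left subtree has 3 nodes {W, J, R}, right has 0 { }.
      Root W: left subtree has 0 nodes { }, right has 2 {J, R}.
        Root J: left subtree has 0 nodes { }, right has 1 {R}.
  Root X: left subtree has 2 nodes {Q, H}, right has 5 {V, M, U, C, Y}.
    Root Q: left subtree has 0 nodes { }, right has 1 {H}.
    Root M: left subtree has 1 node {V}, right has 3 {U, C, Y}.
      Root U: left subtree has 0 nodes { }, right has 2 {C, Y}.
        Root Y: left subtree has 1 node {C}, right has 0 { }.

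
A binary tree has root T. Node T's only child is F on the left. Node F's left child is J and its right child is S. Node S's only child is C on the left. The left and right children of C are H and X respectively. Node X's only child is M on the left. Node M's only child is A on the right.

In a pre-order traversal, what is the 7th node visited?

X

Pre-order visits the node, then its left subtree, then its right subtree.
Visit T.
At T: go left to F.
  Visit F.
  At F: go left to J.
    J is a leaf — visit J.
  At F: go right to S.
    Visit S.
    At S: go left to C.
      Visit C.
      At C: go left to H.
        H is a leaf — visit H.
      At C: go right to X.
        Visit X.
        At X: go left to M.
          Visit M.
          At M: no left child.
          At M: go right to A.
            A is a leaf — visit A.
        At X: no right child.
    At S: no right child.
At T: no right child.
Full pre-order sequence: T, F, J, S, C, H, X, M, A.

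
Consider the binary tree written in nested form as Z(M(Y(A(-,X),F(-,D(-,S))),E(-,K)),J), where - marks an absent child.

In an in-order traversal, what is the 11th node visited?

J

In-order visits the left subtree, then the node, then the right subtree.
At Z: go left to M.
  At M: go left to Y.
    At Y: go left to A.
      At A: no left child.
      Visit A.
      At A: go right to X.
        X is a leaf — visit X.
    Visit Y.
    At Y: go right to F.
      At F: no left child.
      Visit F.
      At F: go right to D.
        At D: no left child.
        Visit D.
        At D: go right to S.
          S is a leaf — visit S.
  Visit M.
  At M: go right to E.
    At E: no left child.
    Visit E.
    At E: go right to K.
      K is a leaf — visit K.
Visit Z.
At Z: go right to J.
  J is a leaf — visit J.
Full in-order sequence: A, X, Y, F, D, S, M, E, K, Z, J.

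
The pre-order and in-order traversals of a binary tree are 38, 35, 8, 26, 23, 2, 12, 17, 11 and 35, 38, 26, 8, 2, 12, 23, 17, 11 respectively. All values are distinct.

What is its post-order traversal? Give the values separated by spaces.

35 26 12 2 11 17 23 8 38

The first element of pre-order is the root; it splits in-order into left and right subtrees.
Root 38: left subtree has 1 node {35}, right has 7 {26, 8, 2, 12, 23, 17, 11}.
  Root 8: left subtree has 1 node {26}, right has 5 {2, 12, 23, 17, 11}.
    Root 23: left subtree has 2 nodes {2, 12}, right has 2 {17, 11}.
      Root 2: left subtree has 0 nodes { }, right has 1 {12}.
      Root 17: left subtree has 0 nodes { }, right has 1 {11}.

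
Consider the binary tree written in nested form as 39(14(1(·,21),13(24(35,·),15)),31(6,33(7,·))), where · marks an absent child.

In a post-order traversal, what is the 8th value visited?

Post-order visits the left subtree, then the right subtree, then the node.
At 39: go left to 14.
  At 14: go left to 1.
    At 1: no left child.
    At 1: go right to 21.
      21 is a leaf — visit 21.
    Visit 1.
  At 14: go right to 13.
    At 13: go left to 24.
      At 24: go left to 35.
        35 is a leaf — visit 35.
      At 24: no right child.
      Visit 24.
    At 13: go right to 15.
      15 is a leaf — visit 15.
    Visit 13.
  Visit 14.
At 39: go right to 31.
  At 31: go left to 6.
    6 is a leaf — visit 6.
  At 31: go right to 33.
    At 33: go left to 7.
      7 is a leaf — visit 7.
    At 33: no right child.
    Visit 33.
  Visit 31.
Visit 39.
Full post-order sequence: 21, 1, 35, 24, 15, 13, 14, 6, 7, 33, 31, 39.

6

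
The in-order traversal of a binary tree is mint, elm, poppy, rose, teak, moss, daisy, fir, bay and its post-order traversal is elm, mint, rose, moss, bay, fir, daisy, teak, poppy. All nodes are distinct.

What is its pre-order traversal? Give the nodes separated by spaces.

The last element of post-order is the root; it splits in-order into left and right subtrees.
Root poppy: left subtree has 2 nodes {mint, elm}, right has 6 {rose, teak, moss, daisy, fir, bay}.
  Root mint: left subtree has 0 nodes { }, right has 1 {elm}.
  Root teak: left subtree has 1 node {rose}, right has 4 {moss, daisy, fir, bay}.
    Root daisy: left subtree has 1 node {moss}, right has 2 {fir, bay}.
      Root fir: left subtree has 0 nodes { }, right has 1 {bay}.

poppy mint elm teak rose daisy moss fir bay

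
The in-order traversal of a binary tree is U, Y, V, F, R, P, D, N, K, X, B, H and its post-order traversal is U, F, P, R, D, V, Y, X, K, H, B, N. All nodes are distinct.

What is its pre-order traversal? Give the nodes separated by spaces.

The last element of post-order is the root; it splits in-order into left and right subtrees.
Root N: left subtree has 7 nodes {U, Y, V, F, R, P, D}, right has 4 {K, X, B, H}.
  Root Y: left subtree has 1 node {U}, right has 5 {V, F, R, P, D}.
    Root V: left subtree has 0 nodes { }, right has 4 {F, R, P, D}.
      Root D: left subtree has 3 nodes {F, R, P}, right has 0 { }.
        Root R: left subtree has 1 node {F}, right has 1 {P}.
  Root B: left subtree has 2 nodes {K, X}, right has 1 {H}.
    Root K: left subtree has 0 nodes { }, right has 1 {X}.

N Y U V D R F P B K X H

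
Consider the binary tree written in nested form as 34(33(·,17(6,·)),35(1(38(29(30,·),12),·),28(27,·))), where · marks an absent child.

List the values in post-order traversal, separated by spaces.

Post-order visits the left subtree, then the right subtree, then the node.
At 34: go left to 33.
  At 33: no left child.
  At 33: go right to 17.
    At 17: go left to 6.
      6 is a leaf — visit 6.
    At 17: no right child.
    Visit 17.
  Visit 33.
At 34: go right to 35.
  At 35: go left to 1.
    At 1: go left to 38.
      At 38: go left to 29.
        At 29: go left to 30.
          30 is a leaf — visit 30.
        At 29: no right child.
        Visit 29.
      At 38: go right to 12.
        12 is a leaf — visit 12.
      Visit 38.
    At 1: no right child.
    Visit 1.
  At 35: go right to 28.
    At 28: go left to 27.
      27 is a leaf — visit 27.
    At 28: no right child.
    Visit 28.
  Visit 35.
Visit 34.

6 17 33 30 29 12 38 1 27 28 35 34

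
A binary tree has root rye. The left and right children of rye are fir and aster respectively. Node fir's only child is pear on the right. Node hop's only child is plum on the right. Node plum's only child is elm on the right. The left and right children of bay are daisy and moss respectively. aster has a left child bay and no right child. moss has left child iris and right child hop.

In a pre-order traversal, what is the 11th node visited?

elm

Pre-order visits the node, then its left subtree, then its right subtree.
Visit rye.
At rye: go left to fir.
  Visit fir.
  At fir: no left child.
  At fir: go right to pear.
    pear is a leaf — visit pear.
At rye: go right to aster.
  Visit aster.
  At aster: go left to bay.
    Visit bay.
    At bay: go left to daisy.
      daisy is a leaf — visit daisy.
    At bay: go right to moss.
      Visit moss.
      At moss: go left to iris.
        iris is a leaf — visit iris.
      At moss: go right to hop.
        Visit hop.
        At hop: no left child.
        At hop: go right to plum.
          Visit plum.
          At plum: no left child.
          At plum: go right to elm.
            elm is a leaf — visit elm.
  At aster: no right child.
Full pre-order sequence: rye, fir, pear, aster, bay, daisy, moss, iris, hop, plum, elm.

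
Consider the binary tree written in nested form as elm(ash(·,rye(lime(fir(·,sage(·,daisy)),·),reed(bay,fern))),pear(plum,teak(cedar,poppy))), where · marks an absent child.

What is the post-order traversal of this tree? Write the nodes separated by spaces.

daisy sage fir lime bay fern reed rye ash plum cedar poppy teak pear elm

Post-order visits the left subtree, then the right subtree, then the node.
At elm: go left to ash.
  At ash: no left child.
  At ash: go right to rye.
    At rye: go left to lime.
      At lime: go left to fir.
        At fir: no left child.
        At fir: go right to sage.
          At sage: no left child.
          At sage: go right to daisy.
            daisy is a leaf — visit daisy.
          Visit sage.
        Visit fir.
      At lime: no right child.
      Visit lime.
    At rye: go right to reed.
      At reed: go left to bay.
        bay is a leaf — visit bay.
      At reed: go right to fern.
        fern is a leaf — visit fern.
      Visit reed.
    Visit rye.
  Visit ash.
At elm: go right to pear.
  At pear: go left to plum.
    plum is a leaf — visit plum.
  At pear: go right to teak.
    At teak: go left to cedar.
      cedar is a leaf — visit cedar.
    At teak: go right to poppy.
      poppy is a leaf — visit poppy.
    Visit teak.
  Visit pear.
Visit elm.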